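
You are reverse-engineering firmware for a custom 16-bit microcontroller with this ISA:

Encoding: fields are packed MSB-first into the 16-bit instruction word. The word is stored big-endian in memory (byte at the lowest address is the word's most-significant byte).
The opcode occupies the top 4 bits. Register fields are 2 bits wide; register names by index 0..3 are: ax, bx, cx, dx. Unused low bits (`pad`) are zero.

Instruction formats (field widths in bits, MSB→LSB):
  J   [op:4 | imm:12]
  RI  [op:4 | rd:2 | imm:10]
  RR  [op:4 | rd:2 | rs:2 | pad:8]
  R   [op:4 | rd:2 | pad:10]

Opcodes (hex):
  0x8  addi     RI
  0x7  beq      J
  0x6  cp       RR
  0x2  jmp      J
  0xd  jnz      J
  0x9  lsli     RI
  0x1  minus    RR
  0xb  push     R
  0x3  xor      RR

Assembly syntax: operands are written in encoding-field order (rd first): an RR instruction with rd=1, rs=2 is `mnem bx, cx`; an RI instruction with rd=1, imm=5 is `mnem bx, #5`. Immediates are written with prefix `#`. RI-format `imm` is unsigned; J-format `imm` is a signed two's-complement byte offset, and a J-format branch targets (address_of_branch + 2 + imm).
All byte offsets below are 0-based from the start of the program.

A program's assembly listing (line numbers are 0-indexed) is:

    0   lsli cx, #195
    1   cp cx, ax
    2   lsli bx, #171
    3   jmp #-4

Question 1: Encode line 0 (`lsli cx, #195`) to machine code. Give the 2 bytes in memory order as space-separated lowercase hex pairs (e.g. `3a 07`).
L0: lsli op=0x9:4|rd=2:2|imm=195:10 ⇒ 0x98c3 ⇒ big 98 c3

98 c3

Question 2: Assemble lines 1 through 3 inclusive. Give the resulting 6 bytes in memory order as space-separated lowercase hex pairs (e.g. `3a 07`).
line 1 (cp): pack op=0x6:4|rd=2:2|rs=0:2|pad=0:8 = 0x6800; big→ 68 00
line 2 (lsli): pack op=0x9:4|rd=1:2|imm=171:10 = 0x94ab; big→ 94 ab
line 3 (jmp): pack op=0x2:4|imm=-4:12 = 0x2ffc; big→ 2f fc

68 00 94 ab 2f fc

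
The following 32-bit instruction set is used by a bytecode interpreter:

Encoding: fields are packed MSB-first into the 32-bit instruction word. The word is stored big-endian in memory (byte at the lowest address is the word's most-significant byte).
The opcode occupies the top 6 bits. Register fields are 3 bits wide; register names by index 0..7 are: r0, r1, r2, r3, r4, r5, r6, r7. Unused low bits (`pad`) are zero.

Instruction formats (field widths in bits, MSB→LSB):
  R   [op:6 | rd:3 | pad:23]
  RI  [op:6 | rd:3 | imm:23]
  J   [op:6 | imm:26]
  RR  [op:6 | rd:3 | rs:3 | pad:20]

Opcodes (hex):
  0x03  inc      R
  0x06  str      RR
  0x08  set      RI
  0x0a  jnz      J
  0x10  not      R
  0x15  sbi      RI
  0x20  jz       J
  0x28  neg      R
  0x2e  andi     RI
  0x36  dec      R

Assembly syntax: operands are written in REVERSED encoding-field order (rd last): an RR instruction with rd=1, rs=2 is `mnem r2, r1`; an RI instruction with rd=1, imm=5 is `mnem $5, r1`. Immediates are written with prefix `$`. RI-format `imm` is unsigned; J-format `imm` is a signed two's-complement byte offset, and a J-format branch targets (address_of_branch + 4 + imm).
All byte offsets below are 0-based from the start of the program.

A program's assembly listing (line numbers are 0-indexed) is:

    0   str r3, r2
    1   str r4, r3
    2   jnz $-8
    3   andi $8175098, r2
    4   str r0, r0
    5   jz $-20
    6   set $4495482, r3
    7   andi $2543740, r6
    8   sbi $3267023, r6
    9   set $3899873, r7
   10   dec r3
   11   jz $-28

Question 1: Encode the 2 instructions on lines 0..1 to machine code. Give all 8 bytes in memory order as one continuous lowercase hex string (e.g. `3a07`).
1930000019c00000

0. str fields op=0x6:6|rd=2:3|rs=3:3|pad=0:20 → word 19300000h → 19 30 00 00
1. str fields op=0x6:6|rd=3:3|rs=4:3|pad=0:20 → word 19c00000h → 19 c0 00 00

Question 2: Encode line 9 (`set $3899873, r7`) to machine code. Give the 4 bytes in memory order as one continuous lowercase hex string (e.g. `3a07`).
23bb81e1

line 9 (set): pack op=0x8:6|rd=7:3|imm=3899873:23 = 0x23bb81e1; big→ 23 bb 81 e1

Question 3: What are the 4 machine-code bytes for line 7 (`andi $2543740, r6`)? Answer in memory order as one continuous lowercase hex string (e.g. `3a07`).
bb26d07c

L7: andi op=0x2e:6|rd=6:3|imm=2543740:23 ⇒ 0xbb26d07c ⇒ big bb 26 d0 7c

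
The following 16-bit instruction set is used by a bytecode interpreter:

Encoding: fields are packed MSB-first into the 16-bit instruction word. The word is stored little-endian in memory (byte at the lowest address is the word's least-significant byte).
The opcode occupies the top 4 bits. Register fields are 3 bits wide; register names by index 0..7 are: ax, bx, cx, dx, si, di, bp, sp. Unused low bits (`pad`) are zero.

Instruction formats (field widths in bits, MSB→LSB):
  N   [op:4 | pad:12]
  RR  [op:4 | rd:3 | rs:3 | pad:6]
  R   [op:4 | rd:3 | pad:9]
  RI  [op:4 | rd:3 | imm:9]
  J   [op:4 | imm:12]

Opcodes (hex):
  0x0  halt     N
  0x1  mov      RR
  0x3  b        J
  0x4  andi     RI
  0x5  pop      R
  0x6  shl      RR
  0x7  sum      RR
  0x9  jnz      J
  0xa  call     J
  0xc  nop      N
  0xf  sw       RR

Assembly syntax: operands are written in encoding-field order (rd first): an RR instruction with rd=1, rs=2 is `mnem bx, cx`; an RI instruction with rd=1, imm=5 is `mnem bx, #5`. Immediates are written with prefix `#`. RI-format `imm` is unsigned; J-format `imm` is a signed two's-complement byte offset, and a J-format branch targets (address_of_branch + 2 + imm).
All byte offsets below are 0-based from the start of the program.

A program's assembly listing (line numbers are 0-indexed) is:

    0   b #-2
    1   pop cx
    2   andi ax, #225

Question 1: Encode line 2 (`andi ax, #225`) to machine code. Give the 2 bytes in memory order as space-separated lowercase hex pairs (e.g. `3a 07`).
e1 40

L2: andi op=0x4:4|rd=0:3|imm=225:9 ⇒ 0x40e1 ⇒ little e1 40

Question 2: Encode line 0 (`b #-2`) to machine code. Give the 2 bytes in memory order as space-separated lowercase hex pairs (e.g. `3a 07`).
L0: b op=0x3:4|imm=-2:12 ⇒ 0x3ffe ⇒ little fe 3f

fe 3f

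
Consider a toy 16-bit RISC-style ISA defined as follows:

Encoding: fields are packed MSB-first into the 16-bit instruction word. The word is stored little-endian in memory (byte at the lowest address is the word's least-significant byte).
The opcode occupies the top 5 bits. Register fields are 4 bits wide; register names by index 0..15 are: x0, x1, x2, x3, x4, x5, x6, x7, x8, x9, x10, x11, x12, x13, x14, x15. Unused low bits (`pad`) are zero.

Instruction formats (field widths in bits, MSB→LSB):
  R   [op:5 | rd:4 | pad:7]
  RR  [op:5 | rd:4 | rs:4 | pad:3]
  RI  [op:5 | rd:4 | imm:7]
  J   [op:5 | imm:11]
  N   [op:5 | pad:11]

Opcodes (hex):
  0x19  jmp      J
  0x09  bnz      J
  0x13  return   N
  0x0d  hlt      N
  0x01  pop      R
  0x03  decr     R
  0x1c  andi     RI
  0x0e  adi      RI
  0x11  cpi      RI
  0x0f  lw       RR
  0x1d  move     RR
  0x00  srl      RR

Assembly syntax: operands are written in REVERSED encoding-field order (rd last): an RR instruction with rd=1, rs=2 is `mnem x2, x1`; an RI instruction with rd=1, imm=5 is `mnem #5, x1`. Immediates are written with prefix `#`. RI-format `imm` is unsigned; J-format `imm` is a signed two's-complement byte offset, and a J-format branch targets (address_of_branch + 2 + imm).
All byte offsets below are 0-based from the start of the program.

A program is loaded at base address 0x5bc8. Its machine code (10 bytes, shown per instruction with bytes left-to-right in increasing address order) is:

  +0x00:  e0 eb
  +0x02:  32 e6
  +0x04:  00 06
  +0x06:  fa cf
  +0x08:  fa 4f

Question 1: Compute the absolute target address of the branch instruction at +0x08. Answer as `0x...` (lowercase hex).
0x5bcc

+0x08: fa 4f ⇒ word 0x4ffa (little)
  op=0x4ffa>>11=0x9 ⇒ bnz (J)
  imm: (w>>0)&0x7ff=0x7fa (s11→-6) → #-6
  target = base 0x5bc8 + off 0x08 + 2 + imm -6 = 0x5bcc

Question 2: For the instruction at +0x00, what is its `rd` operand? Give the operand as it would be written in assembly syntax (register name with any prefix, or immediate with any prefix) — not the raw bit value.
+0x00: e0 eb ⇒ word 0xebe0 (little)
  opcode bits[15:11]=0x1d: move/RR
  rd@[10:7]=0x7 ⇒ x7
  rs@[6:3]=0xc ⇒ x12

x7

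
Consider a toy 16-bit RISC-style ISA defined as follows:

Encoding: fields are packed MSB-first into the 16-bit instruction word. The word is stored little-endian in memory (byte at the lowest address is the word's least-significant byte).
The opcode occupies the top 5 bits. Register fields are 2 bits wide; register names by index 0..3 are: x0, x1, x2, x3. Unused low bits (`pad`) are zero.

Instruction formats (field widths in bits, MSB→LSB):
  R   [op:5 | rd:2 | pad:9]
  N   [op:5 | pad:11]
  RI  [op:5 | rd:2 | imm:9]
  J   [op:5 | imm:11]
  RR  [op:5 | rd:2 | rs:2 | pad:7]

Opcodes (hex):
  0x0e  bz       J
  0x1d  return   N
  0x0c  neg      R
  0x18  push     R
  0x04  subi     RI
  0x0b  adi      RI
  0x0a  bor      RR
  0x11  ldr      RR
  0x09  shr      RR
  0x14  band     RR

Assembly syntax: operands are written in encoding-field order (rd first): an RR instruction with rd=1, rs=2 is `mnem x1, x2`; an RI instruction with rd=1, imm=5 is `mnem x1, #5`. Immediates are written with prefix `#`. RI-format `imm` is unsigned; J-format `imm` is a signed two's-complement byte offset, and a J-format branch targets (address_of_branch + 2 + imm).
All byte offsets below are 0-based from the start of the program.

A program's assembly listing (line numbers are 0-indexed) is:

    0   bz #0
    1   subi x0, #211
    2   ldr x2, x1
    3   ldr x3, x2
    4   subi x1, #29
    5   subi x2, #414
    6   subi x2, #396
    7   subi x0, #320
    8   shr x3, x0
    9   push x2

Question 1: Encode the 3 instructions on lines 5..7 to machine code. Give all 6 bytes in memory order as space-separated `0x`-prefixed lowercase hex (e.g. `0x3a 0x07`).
0x9e 0x25 0x8c 0x25 0x40 0x21

5. subi fields op=0x4:5|rd=2:2|imm=414:9 → word 259eh → 9e 25
6. subi fields op=0x4:5|rd=2:2|imm=396:9 → word 258ch → 8c 25
7. subi fields op=0x4:5|rd=0:2|imm=320:9 → word 2140h → 40 21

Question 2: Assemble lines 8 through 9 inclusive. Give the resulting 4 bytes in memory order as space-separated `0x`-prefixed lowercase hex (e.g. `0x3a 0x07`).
line 8 (shr): pack op=0x9:5|rd=3:2|rs=0:2|pad=0:7 = 0x4e00; little→ 00 4e
line 9 (push): pack op=0x18:5|rd=2:2|pad=0:9 = 0xc400; little→ 00 c4

0x00 0x4e 0x00 0xc4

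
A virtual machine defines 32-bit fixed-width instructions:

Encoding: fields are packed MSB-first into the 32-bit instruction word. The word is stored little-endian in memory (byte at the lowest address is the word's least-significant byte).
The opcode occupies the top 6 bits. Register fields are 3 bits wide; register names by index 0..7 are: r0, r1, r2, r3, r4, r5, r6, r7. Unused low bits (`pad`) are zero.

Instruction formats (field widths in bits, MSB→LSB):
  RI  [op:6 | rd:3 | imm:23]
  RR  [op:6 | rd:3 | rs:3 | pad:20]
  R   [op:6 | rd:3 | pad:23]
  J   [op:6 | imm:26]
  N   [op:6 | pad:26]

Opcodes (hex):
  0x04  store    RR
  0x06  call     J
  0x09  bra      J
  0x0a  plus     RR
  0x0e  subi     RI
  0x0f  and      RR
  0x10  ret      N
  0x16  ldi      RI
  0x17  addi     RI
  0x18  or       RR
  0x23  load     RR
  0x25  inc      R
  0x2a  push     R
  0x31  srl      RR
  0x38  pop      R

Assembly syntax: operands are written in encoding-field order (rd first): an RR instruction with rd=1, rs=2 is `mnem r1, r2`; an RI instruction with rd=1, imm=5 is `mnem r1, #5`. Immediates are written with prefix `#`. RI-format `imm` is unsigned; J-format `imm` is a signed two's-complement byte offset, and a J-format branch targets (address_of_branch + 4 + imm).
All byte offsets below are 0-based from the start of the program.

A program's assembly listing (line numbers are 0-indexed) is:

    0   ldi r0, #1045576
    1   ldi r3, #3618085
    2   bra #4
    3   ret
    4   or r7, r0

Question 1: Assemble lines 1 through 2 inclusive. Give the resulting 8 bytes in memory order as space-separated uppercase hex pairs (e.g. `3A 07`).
line 1 (ldi): pack op=0x16:6|rd=3:3|imm=3618085:23 = 0x59b73525; little→ 25 35 b7 59
line 2 (bra): pack op=0x9:6|imm=4:26 = 0x24000004; little→ 04 00 00 24

25 35 B7 59 04 00 00 24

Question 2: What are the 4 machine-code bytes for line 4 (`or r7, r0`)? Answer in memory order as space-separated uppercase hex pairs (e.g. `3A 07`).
L4: or op=0x18:6|rd=7:3|rs=0:3|pad=0:20 ⇒ 0x63800000 ⇒ little 00 00 80 63

00 00 80 63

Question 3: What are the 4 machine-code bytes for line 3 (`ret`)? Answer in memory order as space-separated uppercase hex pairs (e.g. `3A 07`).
line 3 (ret): pack op=0x10:6|pad=0:26 = 0x40000000; little→ 00 00 00 40

00 00 00 40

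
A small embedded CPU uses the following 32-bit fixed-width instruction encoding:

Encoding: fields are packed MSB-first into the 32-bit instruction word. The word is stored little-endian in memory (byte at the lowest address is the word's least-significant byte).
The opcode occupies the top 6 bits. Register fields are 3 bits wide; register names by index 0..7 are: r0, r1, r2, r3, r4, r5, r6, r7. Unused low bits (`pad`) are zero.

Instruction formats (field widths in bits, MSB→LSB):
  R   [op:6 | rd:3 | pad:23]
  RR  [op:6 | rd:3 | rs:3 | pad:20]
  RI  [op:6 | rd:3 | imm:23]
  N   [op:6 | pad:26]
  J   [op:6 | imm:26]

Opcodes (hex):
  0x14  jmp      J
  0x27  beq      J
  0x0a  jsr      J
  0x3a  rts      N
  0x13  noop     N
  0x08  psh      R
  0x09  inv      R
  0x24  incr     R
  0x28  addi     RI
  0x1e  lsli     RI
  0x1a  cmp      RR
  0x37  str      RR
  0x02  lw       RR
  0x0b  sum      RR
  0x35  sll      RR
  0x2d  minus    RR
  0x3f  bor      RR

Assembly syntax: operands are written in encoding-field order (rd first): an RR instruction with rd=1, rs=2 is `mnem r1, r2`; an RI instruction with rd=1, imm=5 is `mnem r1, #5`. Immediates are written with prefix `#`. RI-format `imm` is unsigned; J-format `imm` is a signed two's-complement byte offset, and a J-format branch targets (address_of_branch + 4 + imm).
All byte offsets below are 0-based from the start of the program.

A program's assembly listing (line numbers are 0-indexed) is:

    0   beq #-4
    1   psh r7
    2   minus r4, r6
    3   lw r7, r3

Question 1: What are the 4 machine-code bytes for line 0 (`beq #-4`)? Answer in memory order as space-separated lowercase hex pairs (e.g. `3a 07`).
fc ff ff 9f

line 0 (beq): pack op=0x27:6|imm=-4:26 = 0x9ffffffc; little→ fc ff ff 9f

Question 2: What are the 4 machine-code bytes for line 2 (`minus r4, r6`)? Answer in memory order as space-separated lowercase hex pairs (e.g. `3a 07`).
2. minus fields op=0x2d:6|rd=4:3|rs=6:3|pad=0:20 → word b6600000h → 00 00 60 b6

00 00 60 b6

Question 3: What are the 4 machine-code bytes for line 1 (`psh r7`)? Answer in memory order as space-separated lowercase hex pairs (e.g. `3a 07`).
line 1 (psh): pack op=0x8:6|rd=7:3|pad=0:23 = 0x23800000; little→ 00 00 80 23

00 00 80 23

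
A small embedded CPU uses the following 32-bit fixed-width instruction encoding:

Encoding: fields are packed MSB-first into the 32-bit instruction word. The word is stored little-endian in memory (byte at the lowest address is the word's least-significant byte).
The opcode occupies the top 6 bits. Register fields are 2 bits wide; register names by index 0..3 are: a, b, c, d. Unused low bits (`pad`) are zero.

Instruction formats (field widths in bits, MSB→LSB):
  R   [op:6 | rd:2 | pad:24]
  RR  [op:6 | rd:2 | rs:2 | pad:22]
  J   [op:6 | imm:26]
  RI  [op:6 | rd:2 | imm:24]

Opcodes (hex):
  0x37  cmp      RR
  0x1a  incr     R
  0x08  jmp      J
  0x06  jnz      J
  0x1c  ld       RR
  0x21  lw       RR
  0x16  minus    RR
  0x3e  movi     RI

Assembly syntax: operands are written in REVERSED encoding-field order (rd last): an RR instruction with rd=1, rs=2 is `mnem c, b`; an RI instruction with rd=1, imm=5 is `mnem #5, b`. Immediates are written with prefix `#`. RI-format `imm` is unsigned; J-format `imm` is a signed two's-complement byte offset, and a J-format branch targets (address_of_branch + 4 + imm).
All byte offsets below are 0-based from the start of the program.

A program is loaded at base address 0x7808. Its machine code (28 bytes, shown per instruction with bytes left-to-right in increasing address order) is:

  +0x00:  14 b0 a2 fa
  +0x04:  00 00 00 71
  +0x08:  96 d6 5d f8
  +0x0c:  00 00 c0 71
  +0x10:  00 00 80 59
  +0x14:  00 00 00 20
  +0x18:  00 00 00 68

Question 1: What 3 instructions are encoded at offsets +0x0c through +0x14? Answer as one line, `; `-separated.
ld d, b; minus c, b; jmp #0

+0x0c: 00 00 c0 71 ⇒ word 0x71c00000 (little)
  top 6b → 0x1c → ld [RR]
  rd@[25:24]=0x1 ⇒ b
  rs@[23:22]=0x3 ⇒ d
+0x10: 00 00 80 59 ⇒ word 0x59800000 (little)
  top 6b → 0x16 → minus [RR]
  rd@[25:24]=0x1 ⇒ b
  rs@[23:22]=0x2 ⇒ c
+0x14: 00 00 00 20 ⇒ word 0x20000000 (little)
  top 6b → 0x8 → jmp [J]
  imm@[25:0]=0x0 ⇒ #0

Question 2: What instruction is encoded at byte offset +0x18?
+0x18: 00 00 00 68 ⇒ word 0x68000000 (little)
  op=0x68000000>>26=0x1a ⇒ incr (R)
  [25:24] rd=0 = a

incr a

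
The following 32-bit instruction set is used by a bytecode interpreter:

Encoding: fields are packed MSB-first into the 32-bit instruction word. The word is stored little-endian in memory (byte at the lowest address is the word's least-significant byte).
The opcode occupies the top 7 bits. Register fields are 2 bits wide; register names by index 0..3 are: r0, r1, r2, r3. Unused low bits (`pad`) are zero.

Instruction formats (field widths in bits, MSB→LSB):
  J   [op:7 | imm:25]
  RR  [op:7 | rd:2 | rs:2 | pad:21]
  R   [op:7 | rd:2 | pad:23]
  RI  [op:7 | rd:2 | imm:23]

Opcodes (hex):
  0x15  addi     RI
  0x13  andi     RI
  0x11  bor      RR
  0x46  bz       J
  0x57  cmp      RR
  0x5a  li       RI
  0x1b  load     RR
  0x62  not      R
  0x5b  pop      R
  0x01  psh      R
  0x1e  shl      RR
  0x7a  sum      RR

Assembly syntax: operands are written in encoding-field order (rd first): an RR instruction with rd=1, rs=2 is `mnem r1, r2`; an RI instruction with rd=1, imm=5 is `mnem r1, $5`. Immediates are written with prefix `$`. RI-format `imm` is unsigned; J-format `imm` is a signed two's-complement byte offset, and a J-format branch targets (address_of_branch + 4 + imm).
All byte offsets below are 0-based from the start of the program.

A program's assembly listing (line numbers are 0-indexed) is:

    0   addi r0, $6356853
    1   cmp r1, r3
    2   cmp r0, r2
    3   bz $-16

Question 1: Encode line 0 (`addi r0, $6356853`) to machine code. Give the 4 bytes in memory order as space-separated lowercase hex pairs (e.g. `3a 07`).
75 ff 60 2a

L0: addi op=0x15:7|rd=0:2|imm=6356853:23 ⇒ 0x2a60ff75 ⇒ little 75 ff 60 2a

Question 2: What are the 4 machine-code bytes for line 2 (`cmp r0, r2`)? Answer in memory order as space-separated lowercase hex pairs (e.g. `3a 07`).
line 2 (cmp): pack op=0x57:7|rd=0:2|rs=2:2|pad=0:21 = 0xae400000; little→ 00 00 40 ae

00 00 40 ae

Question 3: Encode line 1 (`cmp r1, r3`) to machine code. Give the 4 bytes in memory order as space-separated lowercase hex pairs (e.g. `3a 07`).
00 00 e0 ae

1. cmp fields op=0x57:7|rd=1:2|rs=3:2|pad=0:21 → word aee00000h → 00 00 e0 ae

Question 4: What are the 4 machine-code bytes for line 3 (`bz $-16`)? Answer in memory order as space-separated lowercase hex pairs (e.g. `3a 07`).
f0 ff ff 8d

L3: bz op=0x46:7|imm=-16:25 ⇒ 0x8dfffff0 ⇒ little f0 ff ff 8d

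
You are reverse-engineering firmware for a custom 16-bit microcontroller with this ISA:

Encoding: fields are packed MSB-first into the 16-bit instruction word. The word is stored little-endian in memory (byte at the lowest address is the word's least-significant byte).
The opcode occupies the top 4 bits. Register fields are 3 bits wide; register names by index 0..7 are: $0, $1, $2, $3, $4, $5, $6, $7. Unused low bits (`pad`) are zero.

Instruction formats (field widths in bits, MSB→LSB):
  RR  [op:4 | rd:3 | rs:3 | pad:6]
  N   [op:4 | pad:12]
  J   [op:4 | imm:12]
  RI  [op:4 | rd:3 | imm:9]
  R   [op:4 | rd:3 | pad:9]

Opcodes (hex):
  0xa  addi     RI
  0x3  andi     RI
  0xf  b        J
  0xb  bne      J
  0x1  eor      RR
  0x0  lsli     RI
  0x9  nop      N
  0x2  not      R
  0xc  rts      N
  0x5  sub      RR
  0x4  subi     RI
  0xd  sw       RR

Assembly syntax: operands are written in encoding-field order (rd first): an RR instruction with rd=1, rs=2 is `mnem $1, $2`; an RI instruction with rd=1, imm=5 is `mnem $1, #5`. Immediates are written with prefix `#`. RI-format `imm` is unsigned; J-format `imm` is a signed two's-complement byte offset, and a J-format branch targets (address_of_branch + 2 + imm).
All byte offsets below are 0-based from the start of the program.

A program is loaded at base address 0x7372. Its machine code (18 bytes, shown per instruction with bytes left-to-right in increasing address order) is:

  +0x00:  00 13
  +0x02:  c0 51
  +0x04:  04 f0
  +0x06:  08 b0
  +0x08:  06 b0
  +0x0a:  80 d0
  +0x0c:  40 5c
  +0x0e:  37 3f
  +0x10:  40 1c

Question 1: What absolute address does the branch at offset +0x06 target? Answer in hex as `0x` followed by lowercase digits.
0x7382

+0x06: 08 b0 ⇒ word 0xb008 (little)
  opcode bits[15:12]=0xb: bne/J
  imm@[11:0]=0x8 ⇒ #8
  target = base 0x7372 + off 0x06 + 2 + imm 8 = 0x7382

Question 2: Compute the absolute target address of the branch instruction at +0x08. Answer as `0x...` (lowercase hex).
+0x08: 06 b0 ⇒ word 0xb006 (little)
  top 4b → 0xb → bne [J]
  imm@[11:0]=0x6 ⇒ #6
  target = base 0x7372 + off 0x08 + 2 + imm 6 = 0x7382

0x7382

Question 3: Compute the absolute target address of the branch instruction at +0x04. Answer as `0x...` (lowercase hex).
0x737c

+0x04: 04 f0 ⇒ word 0xf004 (little)
  top 4b → 0xf → b [J]
  [11:0] imm=4 = #4
  target = base 0x7372 + off 0x04 + 2 + imm 4 = 0x737c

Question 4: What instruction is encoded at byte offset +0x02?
@+02  little-endian(c0 51) = 0x51c0
  opcode bits[15:12]=0x5: sub/RR
  rd: (w>>9)&0x7=0x0 → $0
  rs: (w>>6)&0x7=0x7 → $7

sub $0, $7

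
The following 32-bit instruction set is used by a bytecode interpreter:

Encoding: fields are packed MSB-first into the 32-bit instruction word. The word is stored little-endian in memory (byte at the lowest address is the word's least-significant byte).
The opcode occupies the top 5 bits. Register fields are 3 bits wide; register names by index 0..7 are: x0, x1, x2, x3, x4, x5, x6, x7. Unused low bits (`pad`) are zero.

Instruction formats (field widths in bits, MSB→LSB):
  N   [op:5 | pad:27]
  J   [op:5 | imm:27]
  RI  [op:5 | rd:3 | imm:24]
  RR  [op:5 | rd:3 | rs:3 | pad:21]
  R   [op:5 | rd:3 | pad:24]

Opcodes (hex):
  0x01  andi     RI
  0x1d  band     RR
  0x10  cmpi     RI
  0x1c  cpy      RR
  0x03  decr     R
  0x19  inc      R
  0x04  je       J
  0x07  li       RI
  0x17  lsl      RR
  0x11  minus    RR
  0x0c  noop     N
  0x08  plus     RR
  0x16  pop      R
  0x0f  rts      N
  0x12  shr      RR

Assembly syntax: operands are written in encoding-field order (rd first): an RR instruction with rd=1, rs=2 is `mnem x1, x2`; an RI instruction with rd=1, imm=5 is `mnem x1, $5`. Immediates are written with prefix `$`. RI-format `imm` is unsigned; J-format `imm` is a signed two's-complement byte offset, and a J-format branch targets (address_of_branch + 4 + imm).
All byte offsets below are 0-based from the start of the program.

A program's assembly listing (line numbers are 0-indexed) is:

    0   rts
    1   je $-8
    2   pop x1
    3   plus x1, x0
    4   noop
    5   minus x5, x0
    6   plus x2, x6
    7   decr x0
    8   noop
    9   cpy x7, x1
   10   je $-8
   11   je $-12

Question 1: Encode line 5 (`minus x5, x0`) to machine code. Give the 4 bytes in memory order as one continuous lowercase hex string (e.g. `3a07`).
5. minus fields op=0x11:5|rd=5:3|rs=0:3|pad=0:21 → word 8d000000h → 00 00 00 8d

0000008d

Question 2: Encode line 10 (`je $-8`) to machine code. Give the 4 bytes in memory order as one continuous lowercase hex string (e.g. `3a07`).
10. je fields op=0x4:5|imm=-8:27 → word 27fffff8h → f8 ff ff 27

f8ffff27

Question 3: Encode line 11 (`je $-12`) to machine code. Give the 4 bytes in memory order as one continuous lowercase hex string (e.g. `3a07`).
L11: je op=0x4:5|imm=-12:27 ⇒ 0x27fffff4 ⇒ little f4 ff ff 27

f4ffff27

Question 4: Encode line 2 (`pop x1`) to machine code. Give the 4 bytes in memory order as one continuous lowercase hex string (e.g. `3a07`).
000000b1

line 2 (pop): pack op=0x16:5|rd=1:3|pad=0:24 = 0xb1000000; little→ 00 00 00 b1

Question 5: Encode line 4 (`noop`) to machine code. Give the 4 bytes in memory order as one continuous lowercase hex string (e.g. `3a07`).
line 4 (noop): pack op=0xc:5|pad=0:27 = 0x60000000; little→ 00 00 00 60

00000060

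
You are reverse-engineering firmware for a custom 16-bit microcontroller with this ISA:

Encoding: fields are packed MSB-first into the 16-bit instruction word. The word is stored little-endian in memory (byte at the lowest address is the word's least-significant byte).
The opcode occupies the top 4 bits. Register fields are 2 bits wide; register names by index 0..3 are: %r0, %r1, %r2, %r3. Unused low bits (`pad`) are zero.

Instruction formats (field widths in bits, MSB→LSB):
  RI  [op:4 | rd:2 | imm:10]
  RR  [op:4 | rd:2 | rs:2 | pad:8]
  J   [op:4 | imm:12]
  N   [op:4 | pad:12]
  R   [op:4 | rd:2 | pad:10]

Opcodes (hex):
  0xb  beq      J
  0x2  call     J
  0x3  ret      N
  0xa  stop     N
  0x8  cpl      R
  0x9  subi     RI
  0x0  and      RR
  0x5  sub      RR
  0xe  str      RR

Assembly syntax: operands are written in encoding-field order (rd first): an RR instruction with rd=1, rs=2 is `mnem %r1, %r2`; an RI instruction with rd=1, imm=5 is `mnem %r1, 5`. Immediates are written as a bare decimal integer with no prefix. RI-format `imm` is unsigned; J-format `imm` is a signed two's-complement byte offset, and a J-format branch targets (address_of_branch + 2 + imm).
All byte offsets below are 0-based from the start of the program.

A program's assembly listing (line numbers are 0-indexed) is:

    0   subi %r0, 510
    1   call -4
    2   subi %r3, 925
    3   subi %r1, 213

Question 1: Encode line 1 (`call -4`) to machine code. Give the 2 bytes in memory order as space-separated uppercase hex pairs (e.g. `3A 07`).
FC 2F

line 1 (call): pack op=0x2:4|imm=-4:12 = 0x2ffc; little→ fc 2f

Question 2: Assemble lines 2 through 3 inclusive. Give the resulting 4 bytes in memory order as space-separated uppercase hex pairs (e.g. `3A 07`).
9D 9F D5 94

line 2 (subi): pack op=0x9:4|rd=3:2|imm=925:10 = 0x9f9d; little→ 9d 9f
line 3 (subi): pack op=0x9:4|rd=1:2|imm=213:10 = 0x94d5; little→ d5 94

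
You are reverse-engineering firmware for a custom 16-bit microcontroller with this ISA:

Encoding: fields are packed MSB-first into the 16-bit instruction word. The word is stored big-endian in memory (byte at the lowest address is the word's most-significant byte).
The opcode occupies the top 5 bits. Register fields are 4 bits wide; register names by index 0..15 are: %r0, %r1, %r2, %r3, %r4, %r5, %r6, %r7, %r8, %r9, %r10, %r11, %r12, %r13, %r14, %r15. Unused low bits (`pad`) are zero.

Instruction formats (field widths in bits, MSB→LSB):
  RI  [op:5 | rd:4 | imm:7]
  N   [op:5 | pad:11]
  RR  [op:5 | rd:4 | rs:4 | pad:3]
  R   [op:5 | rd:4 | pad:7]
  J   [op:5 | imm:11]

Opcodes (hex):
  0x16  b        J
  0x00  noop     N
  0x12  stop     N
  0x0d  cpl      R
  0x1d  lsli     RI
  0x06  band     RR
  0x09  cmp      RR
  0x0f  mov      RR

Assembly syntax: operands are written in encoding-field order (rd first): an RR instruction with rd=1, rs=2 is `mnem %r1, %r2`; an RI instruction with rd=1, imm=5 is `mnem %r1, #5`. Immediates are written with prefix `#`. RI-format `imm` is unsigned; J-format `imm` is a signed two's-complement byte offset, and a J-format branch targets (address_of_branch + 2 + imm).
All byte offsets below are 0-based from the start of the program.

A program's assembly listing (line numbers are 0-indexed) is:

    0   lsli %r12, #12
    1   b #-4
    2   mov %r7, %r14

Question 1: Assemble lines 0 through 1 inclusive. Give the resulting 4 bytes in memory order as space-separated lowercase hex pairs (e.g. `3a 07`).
ee 0c b7 fc

line 0 (lsli): pack op=0x1d:5|rd=12:4|imm=12:7 = 0xee0c; big→ ee 0c
line 1 (b): pack op=0x16:5|imm=-4:11 = 0xb7fc; big→ b7 fc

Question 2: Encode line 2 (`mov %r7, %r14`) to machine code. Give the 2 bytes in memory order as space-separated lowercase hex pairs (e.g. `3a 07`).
7b f0

line 2 (mov): pack op=0xf:5|rd=7:4|rs=14:4|pad=0:3 = 0x7bf0; big→ 7b f0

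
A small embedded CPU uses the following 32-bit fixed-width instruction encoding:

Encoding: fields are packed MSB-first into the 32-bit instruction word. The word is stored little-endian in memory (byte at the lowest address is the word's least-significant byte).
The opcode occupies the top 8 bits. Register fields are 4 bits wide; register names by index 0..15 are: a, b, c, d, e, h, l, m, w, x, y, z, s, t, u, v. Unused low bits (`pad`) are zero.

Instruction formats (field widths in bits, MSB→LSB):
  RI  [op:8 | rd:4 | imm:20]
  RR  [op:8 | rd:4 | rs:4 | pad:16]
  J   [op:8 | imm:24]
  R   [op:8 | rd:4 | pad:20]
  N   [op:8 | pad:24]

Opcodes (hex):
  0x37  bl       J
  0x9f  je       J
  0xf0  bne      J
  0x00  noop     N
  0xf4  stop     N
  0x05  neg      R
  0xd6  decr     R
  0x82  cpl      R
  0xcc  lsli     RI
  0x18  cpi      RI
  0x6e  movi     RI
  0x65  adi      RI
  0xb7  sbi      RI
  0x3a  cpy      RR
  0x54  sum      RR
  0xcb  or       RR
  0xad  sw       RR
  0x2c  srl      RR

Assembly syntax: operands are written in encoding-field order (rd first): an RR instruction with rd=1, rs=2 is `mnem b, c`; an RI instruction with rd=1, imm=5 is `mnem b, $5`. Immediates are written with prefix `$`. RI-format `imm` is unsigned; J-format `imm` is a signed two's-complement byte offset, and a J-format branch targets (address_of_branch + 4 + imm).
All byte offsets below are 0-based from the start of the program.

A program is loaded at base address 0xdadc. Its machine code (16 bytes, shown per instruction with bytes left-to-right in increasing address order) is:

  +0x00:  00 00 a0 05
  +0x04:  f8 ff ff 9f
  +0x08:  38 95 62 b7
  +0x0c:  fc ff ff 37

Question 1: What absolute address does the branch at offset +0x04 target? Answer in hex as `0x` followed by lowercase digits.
off 0x04: read f8 ff ff 9f as little → 0x9ffffff8
  op=0x9ffffff8>>24=0x9f ⇒ je (J)
  imm@[23:0]=0xfffff8 (s24→-8) ⇒ $-8
  target = base 0xdadc + off 0x04 + 4 + imm -8 = 0xdadc

0xdadc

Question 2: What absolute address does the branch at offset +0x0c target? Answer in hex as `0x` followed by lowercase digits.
0xdae8

off 0x0c: read fc ff ff 37 as little → 0x37fffffc
  opcode bits[31:24]=0x37: bl/J
  [23:0] imm=16777212 (s24→-4) = $-4
  target = base 0xdadc + off 0x0c + 4 + imm -4 = 0xdae8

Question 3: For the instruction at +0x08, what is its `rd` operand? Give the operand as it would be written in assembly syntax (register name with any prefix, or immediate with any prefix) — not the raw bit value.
l

[08] 38 95 62 b7 → 0xb7629538
  opcode bits[31:24]=0xb7: sbi/RI
  rd@[23:20]=0x6 ⇒ l
  imm@[19:0]=0x29538 ⇒ $169272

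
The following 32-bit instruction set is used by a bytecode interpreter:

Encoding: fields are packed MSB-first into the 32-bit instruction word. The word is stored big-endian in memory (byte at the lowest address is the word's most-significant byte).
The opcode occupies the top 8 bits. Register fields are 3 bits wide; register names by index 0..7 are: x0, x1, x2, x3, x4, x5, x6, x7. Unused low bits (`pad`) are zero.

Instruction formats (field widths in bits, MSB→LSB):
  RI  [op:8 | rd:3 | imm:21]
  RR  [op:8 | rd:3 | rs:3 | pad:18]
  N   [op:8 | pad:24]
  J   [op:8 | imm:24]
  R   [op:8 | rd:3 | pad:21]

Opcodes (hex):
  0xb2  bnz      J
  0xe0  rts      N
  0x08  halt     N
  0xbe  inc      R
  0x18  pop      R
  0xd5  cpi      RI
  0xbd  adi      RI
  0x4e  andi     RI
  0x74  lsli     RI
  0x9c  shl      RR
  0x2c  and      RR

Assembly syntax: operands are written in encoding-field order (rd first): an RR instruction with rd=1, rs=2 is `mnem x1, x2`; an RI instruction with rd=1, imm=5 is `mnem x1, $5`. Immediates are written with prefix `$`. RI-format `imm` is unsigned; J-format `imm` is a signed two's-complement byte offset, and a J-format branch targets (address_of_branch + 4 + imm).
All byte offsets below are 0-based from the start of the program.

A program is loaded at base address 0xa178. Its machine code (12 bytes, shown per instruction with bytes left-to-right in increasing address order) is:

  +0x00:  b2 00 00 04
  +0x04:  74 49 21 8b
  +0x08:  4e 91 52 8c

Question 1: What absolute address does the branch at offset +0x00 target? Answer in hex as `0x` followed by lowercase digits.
off 0x00: read b2 00 00 04 as big → 0xb2000004
  op=0xb2000004>>24=0xb2 ⇒ bnz (J)
  [23:0] imm=4 = $4
  target = base 0xa178 + off 0x00 + 4 + imm 4 = 0xa180

0xa180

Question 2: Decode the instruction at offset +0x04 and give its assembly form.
lsli x2, $598411

+0x04: 74 49 21 8b ⇒ word 0x7449218b (big)
  top 8b → 0x74 → lsli [RI]
  rd@[23:21]=0x2 ⇒ x2
  imm@[20:0]=0x9218b ⇒ $598411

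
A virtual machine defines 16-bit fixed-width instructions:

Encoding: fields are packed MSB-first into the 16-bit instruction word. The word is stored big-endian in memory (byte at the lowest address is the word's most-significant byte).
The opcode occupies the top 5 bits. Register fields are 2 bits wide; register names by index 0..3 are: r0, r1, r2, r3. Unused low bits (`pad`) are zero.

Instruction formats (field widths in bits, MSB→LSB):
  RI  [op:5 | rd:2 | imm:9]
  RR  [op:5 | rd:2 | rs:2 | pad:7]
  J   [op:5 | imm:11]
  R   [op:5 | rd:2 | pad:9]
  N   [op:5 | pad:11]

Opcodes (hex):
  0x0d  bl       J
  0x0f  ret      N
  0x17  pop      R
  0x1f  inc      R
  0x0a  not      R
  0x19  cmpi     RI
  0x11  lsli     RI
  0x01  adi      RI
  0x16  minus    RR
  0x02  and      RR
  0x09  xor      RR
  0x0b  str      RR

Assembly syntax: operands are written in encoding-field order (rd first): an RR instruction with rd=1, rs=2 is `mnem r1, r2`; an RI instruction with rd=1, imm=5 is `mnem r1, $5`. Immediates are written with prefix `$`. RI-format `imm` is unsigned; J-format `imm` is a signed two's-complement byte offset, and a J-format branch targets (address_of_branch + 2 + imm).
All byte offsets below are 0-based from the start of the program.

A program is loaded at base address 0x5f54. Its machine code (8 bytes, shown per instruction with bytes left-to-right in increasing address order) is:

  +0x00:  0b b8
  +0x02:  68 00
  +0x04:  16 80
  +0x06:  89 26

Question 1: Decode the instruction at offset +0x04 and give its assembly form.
@+04  big-endian(16 80) = 0x1680
  top 5b → 0x2 → and [RR]
  rd@[10:9]=0x3 ⇒ r3
  rs@[8:7]=0x1 ⇒ r1

and r3, r1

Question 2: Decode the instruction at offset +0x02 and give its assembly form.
bl $0

+0x02: 68 00 ⇒ word 0x6800 (big)
  opcode bits[15:11]=0xd: bl/J
  [10:0] imm=0 = $0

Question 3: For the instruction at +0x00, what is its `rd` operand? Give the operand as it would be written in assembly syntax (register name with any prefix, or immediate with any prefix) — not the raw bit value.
r1

@+00  big-endian(0b b8) = 0x0bb8
  op=0x0bb8>>11=0x1 ⇒ adi (RI)
  rd: (w>>9)&0x3=0x1 → r1
  imm: (w>>0)&0x1ff=0x1b8 → $440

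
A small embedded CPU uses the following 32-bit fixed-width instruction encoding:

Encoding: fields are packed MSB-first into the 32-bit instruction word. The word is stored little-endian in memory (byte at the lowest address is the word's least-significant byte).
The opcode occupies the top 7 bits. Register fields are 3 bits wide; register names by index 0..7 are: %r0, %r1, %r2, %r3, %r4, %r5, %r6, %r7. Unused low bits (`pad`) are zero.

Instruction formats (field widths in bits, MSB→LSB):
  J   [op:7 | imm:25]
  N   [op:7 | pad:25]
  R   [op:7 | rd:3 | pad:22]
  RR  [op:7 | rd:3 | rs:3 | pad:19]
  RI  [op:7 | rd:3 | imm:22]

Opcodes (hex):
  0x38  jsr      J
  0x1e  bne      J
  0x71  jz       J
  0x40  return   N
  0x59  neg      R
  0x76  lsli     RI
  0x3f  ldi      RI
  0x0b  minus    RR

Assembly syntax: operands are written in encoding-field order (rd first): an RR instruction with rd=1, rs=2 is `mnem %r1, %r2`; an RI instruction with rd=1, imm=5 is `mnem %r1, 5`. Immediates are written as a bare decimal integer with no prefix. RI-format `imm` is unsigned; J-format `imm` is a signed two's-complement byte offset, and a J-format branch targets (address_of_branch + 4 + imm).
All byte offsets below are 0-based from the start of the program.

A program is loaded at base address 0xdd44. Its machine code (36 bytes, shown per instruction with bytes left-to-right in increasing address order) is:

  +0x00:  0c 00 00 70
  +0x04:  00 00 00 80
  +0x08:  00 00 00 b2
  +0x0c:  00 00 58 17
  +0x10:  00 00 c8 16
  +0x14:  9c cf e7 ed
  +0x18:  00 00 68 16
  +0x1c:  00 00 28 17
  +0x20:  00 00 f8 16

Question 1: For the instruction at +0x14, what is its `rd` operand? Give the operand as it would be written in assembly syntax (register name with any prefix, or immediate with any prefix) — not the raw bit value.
@+14  little-endian(9c cf e7 ed) = 0xede7cf9c
  op=0xede7cf9c>>25=0x76 ⇒ lsli (RI)
  rd: (w>>22)&0x7=0x7 → %r7
  imm: (w>>0)&0x3fffff=0x27cf9c → 2609052

%r7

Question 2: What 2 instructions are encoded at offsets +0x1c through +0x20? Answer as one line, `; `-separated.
+0x1c: 00 00 28 17 ⇒ word 0x17280000 (little)
  op=0x17280000>>25=0xb ⇒ minus (RR)
  rd@[24:22]=0x4 ⇒ %r4
  rs@[21:19]=0x5 ⇒ %r5
+0x20: 00 00 f8 16 ⇒ word 0x16f80000 (little)
  op=0x16f80000>>25=0xb ⇒ minus (RR)
  rd@[24:22]=0x3 ⇒ %r3
  rs@[21:19]=0x7 ⇒ %r7

minus %r4, %r5; minus %r3, %r7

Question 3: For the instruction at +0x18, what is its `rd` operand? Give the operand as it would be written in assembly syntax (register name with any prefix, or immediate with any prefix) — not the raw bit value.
+0x18: 00 00 68 16 ⇒ word 0x16680000 (little)
  top 7b → 0xb → minus [RR]
  [24:22] rd=1 = %r1
  [21:19] rs=5 = %r5

%r1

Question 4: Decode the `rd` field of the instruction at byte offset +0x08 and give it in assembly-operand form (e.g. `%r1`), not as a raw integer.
@+08  little-endian(00 00 00 b2) = 0xb2000000
  top 7b → 0x59 → neg [R]
  rd@[24:22]=0x0 ⇒ %r0

%r0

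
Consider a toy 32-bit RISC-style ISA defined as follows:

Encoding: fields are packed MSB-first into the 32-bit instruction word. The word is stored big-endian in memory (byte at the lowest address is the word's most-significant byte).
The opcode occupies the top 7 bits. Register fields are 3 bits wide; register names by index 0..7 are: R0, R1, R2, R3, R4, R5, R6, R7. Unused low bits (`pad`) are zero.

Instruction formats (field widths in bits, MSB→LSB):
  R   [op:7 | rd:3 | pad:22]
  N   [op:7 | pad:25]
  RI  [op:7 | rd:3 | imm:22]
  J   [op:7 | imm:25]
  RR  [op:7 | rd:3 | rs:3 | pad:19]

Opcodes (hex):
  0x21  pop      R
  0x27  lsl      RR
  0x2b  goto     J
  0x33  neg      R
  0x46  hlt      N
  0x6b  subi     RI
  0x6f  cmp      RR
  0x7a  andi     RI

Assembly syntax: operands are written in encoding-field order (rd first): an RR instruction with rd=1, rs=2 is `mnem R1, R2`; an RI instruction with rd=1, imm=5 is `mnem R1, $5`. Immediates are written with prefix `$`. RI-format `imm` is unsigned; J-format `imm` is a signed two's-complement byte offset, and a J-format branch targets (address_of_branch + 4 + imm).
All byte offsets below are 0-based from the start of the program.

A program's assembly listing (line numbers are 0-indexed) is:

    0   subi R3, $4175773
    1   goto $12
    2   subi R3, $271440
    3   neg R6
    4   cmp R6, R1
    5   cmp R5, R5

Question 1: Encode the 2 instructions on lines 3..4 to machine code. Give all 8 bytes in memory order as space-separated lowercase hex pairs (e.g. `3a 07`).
67 80 00 00 df 88 00 00

3. neg fields op=0x33:7|rd=6:3|pad=0:22 → word 67800000h → 67 80 00 00
4. cmp fields op=0x6f:7|rd=6:3|rs=1:3|pad=0:19 → word df880000h → df 88 00 00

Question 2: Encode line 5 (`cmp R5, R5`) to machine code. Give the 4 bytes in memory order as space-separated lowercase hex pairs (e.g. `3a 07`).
line 5 (cmp): pack op=0x6f:7|rd=5:3|rs=5:3|pad=0:19 = 0xdf680000; big→ df 68 00 00

df 68 00 00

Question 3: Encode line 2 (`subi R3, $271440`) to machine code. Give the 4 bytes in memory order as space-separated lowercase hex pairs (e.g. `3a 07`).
line 2 (subi): pack op=0x6b:7|rd=3:3|imm=271440:22 = 0xd6c42450; big→ d6 c4 24 50

d6 c4 24 50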